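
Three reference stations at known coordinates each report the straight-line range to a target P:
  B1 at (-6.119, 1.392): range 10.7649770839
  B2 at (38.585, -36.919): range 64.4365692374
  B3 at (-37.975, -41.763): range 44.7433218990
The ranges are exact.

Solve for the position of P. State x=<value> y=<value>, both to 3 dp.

x=-16.052 y=-2.759

eq1: (x + 6.119)² + (y − 1.392)² = 10.7649770839²
eq2: (x − 38.585)² + (y + 36.919)² = 64.4365692374²
eq3: (x + 37.975)² + (y + 41.763)² = 44.7433218990²
eq3−eq2, eq3−eq1 (x²,y² cancel):
  153.120·x + 9.688·y = -2484.540609
  63.712·x + 86.310·y = -1260.788846
det = 153.120·86.310 − 9.688·63.712 = 12598.545344
x = (-2484.540609·86.310 − 9.688·-1260.788846) / 12598.545344 = -16.051550
y = (153.120·-1260.788846 − -2484.540609·63.712) / 12598.545344 = -2.758806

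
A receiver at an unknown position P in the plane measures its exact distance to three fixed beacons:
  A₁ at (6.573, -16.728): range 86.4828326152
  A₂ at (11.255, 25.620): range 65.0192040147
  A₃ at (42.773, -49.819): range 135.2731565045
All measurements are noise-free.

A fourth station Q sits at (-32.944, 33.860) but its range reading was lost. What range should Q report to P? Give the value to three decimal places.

22.482

eq1: (x − 6.573)² + (y + 16.728)² = 86.4828326152²
eq2: (x − 11.255)² + (y − 25.620)² = 65.0192040147²
eq3: (x − 42.773)² + (y + 49.819)² = 135.2731565045²
eq3−eq1, eq3−eq2 (x²,y² cancel):
  -72.400·x + 66.182·y = 6831.114557
  -63.036·x + 150.878·y = 10542.927115
det = -72.400·150.878 − 66.182·-63.036 = -6751.718648
x = (6831.114557·150.878 − 66.182·10542.927115) / -6751.718648 = -49.307875
y = (-72.400·10542.927115 − 6831.114557·-63.036) / -6751.718648 = 49.276607
|P − Q| = √((-49.307875 − -32.944)² + (49.276607 − 33.860)²) = 22.482175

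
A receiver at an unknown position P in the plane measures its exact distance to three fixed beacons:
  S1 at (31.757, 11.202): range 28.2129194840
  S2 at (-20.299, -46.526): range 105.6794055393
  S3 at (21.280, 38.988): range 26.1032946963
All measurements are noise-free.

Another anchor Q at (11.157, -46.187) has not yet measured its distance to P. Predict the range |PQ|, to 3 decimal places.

88.683

eq1: (x − 31.757)² + (y − 11.202)² = 28.2129194840²
eq2: (x + 20.299)² + (y + 46.526)² = 105.6794055393²
eq3: (x − 21.280)² + (y − 38.988)² = 26.1032946963²
eq2−eq1, eq2−eq3 (x²,y² cancel):
  104.112·x + 115.456·y = 8929.441705
  83.158·x + 171.028·y = 9882.939228
det = 104.112·171.028 − 115.456·83.158 = 8204.977088
x = (8929.441705·171.028 − 115.456·9882.939228) / 8204.977088 = 47.061670
y = (104.112·9882.939228 − 8929.441705·83.158) / 8204.977088 = 34.902968
|P − Q| = √((47.061670 − 11.157)² + (34.902968 − -46.187)²) = 88.683303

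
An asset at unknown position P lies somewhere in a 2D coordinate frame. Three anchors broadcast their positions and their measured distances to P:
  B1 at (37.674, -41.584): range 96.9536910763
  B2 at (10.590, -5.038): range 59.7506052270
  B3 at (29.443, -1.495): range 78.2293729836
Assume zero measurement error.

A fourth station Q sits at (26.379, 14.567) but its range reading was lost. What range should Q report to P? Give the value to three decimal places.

eq1: (x − 37.674)² + (y + 41.584)² = 96.9536910763²
eq2: (x − 10.590)² + (y + 5.038)² = 59.7506052270²
eq3: (x − 29.443)² + (y + 1.495)² = 78.2293729836²
eq1−eq2, eq1−eq3 (x²,y² cancel):
  -54.168·x + 73.092·y = 2818.853600
  -16.462·x + 80.178·y = 1000.749358
det = -54.168·80.178 − 73.092·-16.462 = -3139.841400
x = (2818.853600·80.178 − 73.092·1000.749358) / -3139.841400 = -48.685030
y = (-54.168·1000.749358 − 2818.853600·-16.462) / -3139.841400 = 2.485674
|P − Q| = √((-48.685030 − 26.379)² + (2.485674 − 14.567)²) = 76.030040

76.030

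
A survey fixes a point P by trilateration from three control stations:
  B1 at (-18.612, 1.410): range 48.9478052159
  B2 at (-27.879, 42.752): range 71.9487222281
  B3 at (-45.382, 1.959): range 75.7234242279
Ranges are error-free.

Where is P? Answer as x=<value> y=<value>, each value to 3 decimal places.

eq1: (x + 18.612)² + (y − 1.410)² = 48.9478052159²
eq2: (x + 27.879)² + (y − 42.752)² = 71.9487222281²
eq3: (x + 45.382)² + (y − 1.959)² = 75.7234242279²
eq3−eq1, eq3−eq2 (x²,y² cancel):
  53.540·x − 1.098·y = 1623.180380
  35.006·x + 81.586·y = 1099.026887
det = 53.540·81.586 − -1.098·35.006 = 4406.551028
x = (1623.180380·81.586 − -1.098·1099.026887) / 4406.551028 = 30.326558
y = (53.540·1099.026887 − 1623.180380·35.006) / 4406.551028 = 0.458601

x=30.327 y=0.459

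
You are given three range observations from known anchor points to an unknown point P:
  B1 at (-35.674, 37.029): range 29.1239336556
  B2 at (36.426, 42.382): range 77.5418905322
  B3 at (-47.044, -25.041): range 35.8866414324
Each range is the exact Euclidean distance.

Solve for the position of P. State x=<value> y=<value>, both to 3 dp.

eq1: (x + 35.674)² + (y − 37.029)² = 29.1239336556²
eq2: (x − 36.426)² + (y − 42.382)² = 77.5418905322²
eq3: (x + 47.044)² + (y + 25.041)² = 35.8866414324²
eq3−eq1, eq3−eq2 (x²,y² cancel):
  22.740·x + 124.140·y = 243.239022
  166.940·x + 134.846·y = -4441.995971
det = 22.740·134.846 − 124.140·166.940 = -17657.533560
x = (243.239022·134.846 − 124.140·-4441.995971) / -17657.533560 = -33.086681
y = (22.740·-4441.995971 − 243.239022·166.940) / -17657.533560 = 8.020220

x=-33.087 y=8.020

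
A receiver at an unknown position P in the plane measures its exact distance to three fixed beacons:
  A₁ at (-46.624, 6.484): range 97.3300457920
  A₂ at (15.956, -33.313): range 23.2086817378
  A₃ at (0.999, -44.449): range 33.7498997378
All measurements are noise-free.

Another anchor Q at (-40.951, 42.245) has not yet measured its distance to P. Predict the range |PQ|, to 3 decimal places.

117.015

eq1: (x + 46.624)² + (y − 6.484)² = 97.3300457920²
eq2: (x − 15.956)² + (y + 33.313)² = 23.2086817378²
eq3: (x − 0.999)² + (y + 44.449)² = 33.7498997378²
eq1−eq3, eq1−eq2 (x²,y² cancel):
  95.246·x − 101.866·y = 8094.954052
  125.160·x − 79.594·y = 8083.005179
det = 95.246·-79.594 − -101.866·125.160 = 5168.538436
x = (8094.954052·-79.594 − -101.866·8083.005179) / 5168.538436 = 34.646861
y = (95.246·8083.005179 − 8094.954052·125.160) / 5168.538436 = -47.071438
|P − Q| = √((34.646861 − -40.951)² + (-47.071438 − 42.245)²) = 117.014797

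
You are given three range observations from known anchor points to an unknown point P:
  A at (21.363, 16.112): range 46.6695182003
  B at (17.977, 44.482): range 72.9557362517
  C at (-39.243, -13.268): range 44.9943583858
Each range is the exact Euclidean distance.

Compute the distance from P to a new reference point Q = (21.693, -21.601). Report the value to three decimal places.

eq1: (x − 21.363)² + (y − 16.112)² = 46.6695182003²
eq2: (x − 17.977)² + (y − 44.482)² = 72.9557362517²
eq3: (x + 39.243)² + (y + 13.268)² = 44.9943583858²
eq2−eq1, eq2−eq3 (x²,y² cancel):
  6.772·x − 56.740·y = 1558.648983
  -114.440·x − 115.500·y = 2712.279185
det = 6.772·-115.500 − -56.740·-114.440 = -7275.491600
x = (1558.648983·-115.500 − -56.740·2712.279185) / -7275.491600 = 3.591405
y = (6.772·2712.279185 − 1558.648983·-114.440) / -7275.491600 = -27.041382
|P − Q| = √((3.591405 − 21.693)² + (-27.041382 − -21.601)²) = 18.901468

18.901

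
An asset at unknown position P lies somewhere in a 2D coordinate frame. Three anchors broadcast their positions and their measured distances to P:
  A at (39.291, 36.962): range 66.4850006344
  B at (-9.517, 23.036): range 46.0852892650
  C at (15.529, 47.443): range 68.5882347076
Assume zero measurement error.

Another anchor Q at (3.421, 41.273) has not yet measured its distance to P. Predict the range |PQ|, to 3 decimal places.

eq1: (x − 39.291)² + (y − 36.962)² = 66.4850006344²
eq2: (x + 9.517)² + (y − 23.036)² = 46.0852892650²
eq3: (x − 15.529)² + (y − 47.443)² = 68.5882347076²
eq1−eq2, eq1−eq3 (x²,y² cancel):
  -97.616·x − 27.852·y = 7.659883
  -47.524·x + 20.962·y = -702.074666
det = -97.616·20.962 − -27.852·-47.524 = -3369.865040
x = (7.659883·20.962 − -27.852·-702.074666) / -3369.865040 = 5.755013
y = (-97.616·-702.074666 − 7.659883·-47.524) / -3369.865040 = -20.445255
|P − Q| = √((5.755013 − 3.421)² + (-20.445255 − 41.273)²) = 61.762372

61.762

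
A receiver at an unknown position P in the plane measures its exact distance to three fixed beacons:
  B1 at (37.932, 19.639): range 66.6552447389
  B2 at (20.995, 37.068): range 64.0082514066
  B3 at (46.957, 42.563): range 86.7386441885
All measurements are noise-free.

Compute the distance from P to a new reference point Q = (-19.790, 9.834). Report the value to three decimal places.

20.899

eq1: (x − 37.932)² + (y − 19.639)² = 66.6552447389²
eq2: (x − 20.995)² + (y − 37.068)² = 64.0082514066²
eq3: (x − 46.957)² + (y − 42.563)² = 86.7386441885²
eq1−eq2, eq1−eq3 (x²,y² cancel):
  -33.874·x + 34.858·y = 336.165107
  18.050·x + 45.848·y = -888.628871
det = -33.874·45.848 − 34.858·18.050 = -2182.242052
x = (336.165107·45.848 − 34.858·-888.628871) / -2182.242052 = -21.257185
y = (-33.874·-888.628871 − 336.165107·18.050) / -2182.242052 = -11.013276
|P − Q| = √((-21.257185 − -19.790)² + (-11.013276 − 9.834)²) = 20.898841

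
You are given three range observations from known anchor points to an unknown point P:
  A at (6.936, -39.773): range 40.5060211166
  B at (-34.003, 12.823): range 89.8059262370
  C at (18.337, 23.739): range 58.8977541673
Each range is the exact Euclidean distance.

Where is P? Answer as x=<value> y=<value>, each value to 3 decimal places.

eq1: (x − 6.936)² + (y + 39.773)² = 40.5060211166²
eq2: (x + 34.003)² + (y − 12.823)² = 89.8059262370²
eq3: (x − 18.337)² + (y − 23.739)² = 58.8977541673²
eq2−eq1, eq2−eq3 (x²,y² cancel):
  81.878·x − 105.192·y = 6733.732928
  104.680·x + 21.832·y = 4175.311293
det = 81.878·21.832 − -105.192·104.680 = 12799.059056
x = (6733.732928·21.832 − -105.192·4175.311293) / 12799.059056 = 45.801820
y = (81.878·4175.311293 − 6733.732928·104.680) / 12799.059056 = -28.363103

x=45.802 y=-28.363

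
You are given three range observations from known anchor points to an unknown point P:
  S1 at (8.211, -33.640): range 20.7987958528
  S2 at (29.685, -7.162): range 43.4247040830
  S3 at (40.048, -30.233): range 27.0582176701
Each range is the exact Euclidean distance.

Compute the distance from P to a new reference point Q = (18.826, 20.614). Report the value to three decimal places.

eq1: (x − 8.211)² + (y + 33.640)² = 20.7987958528²
eq2: (x − 29.685)² + (y + 7.162)² = 43.4247040830²
eq3: (x − 40.048)² + (y + 30.233)² = 27.0582176701²
eq1−eq2, eq1−eq3 (x²,y² cancel):
  42.948·x + 52.956·y = -1719.691668
  63.674·x + 6.814·y = 1019.249237
det = 42.948·6.814 − 52.956·63.674 = -3079.272672
x = (-1719.691668·6.814 − 52.956·1019.249237) / -3079.272672 = 21.334045
y = (42.948·1019.249237 − -1719.691668·63.674) / -3079.272672 = -49.776158
|P − Q| = √((21.334045 − 18.826)² + (-49.776158 − 20.614)²) = 70.434826

70.435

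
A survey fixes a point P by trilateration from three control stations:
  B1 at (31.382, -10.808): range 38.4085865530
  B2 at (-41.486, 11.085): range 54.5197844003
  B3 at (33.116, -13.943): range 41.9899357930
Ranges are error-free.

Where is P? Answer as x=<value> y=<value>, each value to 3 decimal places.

eq1: (x − 31.382)² + (y + 10.808)² = 38.4085865530²
eq2: (x + 41.486)² + (y − 11.085)² = 54.5197844003²
eq3: (x − 33.116)² + (y + 13.943)² = 41.9899357930²
eq2−eq1, eq2−eq3 (x²,y² cancel):
  145.736·x − 43.786·y = 754.864737
  149.204·x − 50.056·y = 656.363467
det = 145.736·-50.056 − -43.786·149.204 = -761.914872
x = (754.864737·-50.056 − -43.786·656.363467) / -761.914872 = 11.872689
y = (145.736·656.363467 − 754.864737·149.204) / -761.914872 = 22.276835

x=11.873 y=22.277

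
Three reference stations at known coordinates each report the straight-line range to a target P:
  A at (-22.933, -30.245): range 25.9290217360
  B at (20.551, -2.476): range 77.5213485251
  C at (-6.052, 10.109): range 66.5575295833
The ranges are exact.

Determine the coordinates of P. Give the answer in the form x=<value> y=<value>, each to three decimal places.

x=-44.997 y=-43.865

eq1: (x + 22.933)² + (y + 30.245)² = 25.9290217360²
eq2: (x − 20.551)² + (y + 2.476)² = 77.5213485251²
eq3: (x + 6.052)² + (y − 10.109)² = 66.5575295833²
eq1−eq3, eq1−eq2 (x²,y² cancel):
  33.762·x + 80.708·y = -5059.454505
  86.968·x + 55.538·y = -6349.453646
det = 33.762·55.538 − 80.708·86.968 = -5143.939388
x = (-5059.454505·55.538 − 80.708·-6349.453646) / -5143.939388 = -44.996588
y = (33.762·-6349.453646 − -5059.454505·86.968) / -5143.939388 = -43.865289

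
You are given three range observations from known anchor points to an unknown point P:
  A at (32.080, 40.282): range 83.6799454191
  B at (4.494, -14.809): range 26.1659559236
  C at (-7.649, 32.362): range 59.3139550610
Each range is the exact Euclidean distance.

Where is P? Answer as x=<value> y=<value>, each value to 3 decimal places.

eq1: (x − 32.080)² + (y − 40.282)² = 83.6799454191²
eq2: (x − 4.494)² + (y + 14.809)² = 26.1659559236²
eq3: (x + 7.649)² + (y − 32.362)² = 59.3139550610²
eq3−eq1, eq3−eq2 (x²,y² cancel):
  79.458·x + 15.840·y = -1938.228321
  24.286·x − 94.342·y = 1967.184288
det = 79.458·-94.342 − 15.840·24.286 = -7880.916876
x = (-1938.228321·-94.342 − 15.840·1967.184288) / -7880.916876 = -19.248539
y = (79.458·1967.184288 − -1938.228321·24.286) / -7880.916876 = -25.806685

x=-19.249 y=-25.807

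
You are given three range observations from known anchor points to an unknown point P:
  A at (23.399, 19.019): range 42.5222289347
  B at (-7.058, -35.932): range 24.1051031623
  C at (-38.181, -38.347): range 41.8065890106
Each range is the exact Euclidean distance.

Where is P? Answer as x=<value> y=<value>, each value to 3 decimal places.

eq1: (x − 23.399)² + (y − 19.019)² = 42.5222289347²
eq2: (x + 7.058)² + (y + 35.932)² = 24.1051031623²
eq3: (x + 38.181)² + (y + 38.347)² = 41.8065890106²
eq2−eq3, eq2−eq1 (x²,y² cancel):
  -62.246·x − 4.830·y = 420.622296
  60.914·x + 109.902·y = -1658.772381
det = -62.246·109.902 − -4.830·60.914 = -6546.745272
x = (420.622296·109.902 − -4.830·-1658.772381) / -6546.745272 = -5.837307
y = (-62.246·-1658.772381 − 420.622296·60.914) / -6546.745272 = -11.857825

x=-5.837 y=-11.858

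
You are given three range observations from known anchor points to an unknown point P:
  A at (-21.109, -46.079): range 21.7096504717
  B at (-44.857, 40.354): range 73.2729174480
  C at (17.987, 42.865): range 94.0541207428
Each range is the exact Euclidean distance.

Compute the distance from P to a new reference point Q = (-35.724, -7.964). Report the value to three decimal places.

eq1: (x + 21.109)² + (y + 46.079)² = 21.7096504717²
eq2: (x + 44.857)² + (y − 40.354)² = 73.2729174480²
eq3: (x − 17.987)² + (y − 42.865)² = 94.0541207428²
eq2−eq1, eq2−eq3 (x²,y² cancel):
  47.496·x − 172.866·y = 3825.879865
  125.688·x + 5.022·y = -4956.912568
det = 47.496·5.022 − -172.866·125.688 = 21965.706720
x = (3825.879865·5.022 − -172.866·-4956.912568) / 21965.706720 = -38.135266
y = (47.496·-4956.912568 − 3825.879865·125.688) / 21965.706720 = -32.609955
|P − Q| = √((-38.135266 − -35.724)² + (-32.609955 − -7.964)²) = 24.763629

24.764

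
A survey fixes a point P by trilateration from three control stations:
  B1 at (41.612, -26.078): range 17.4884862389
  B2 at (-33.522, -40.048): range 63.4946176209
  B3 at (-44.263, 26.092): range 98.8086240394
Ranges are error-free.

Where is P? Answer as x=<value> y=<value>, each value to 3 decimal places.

eq1: (x − 41.612)² + (y + 26.078)² = 17.4884862389²
eq2: (x + 33.522)² + (y + 40.048)² = 63.4946176209²
eq3: (x + 44.263)² + (y − 26.092)² = 98.8086240394²
eq1−eq3, eq1−eq2 (x²,y² cancel):
  -171.750·x + 104.340·y = -9228.912029
  -150.268·x − 27.940·y = -3409.773156
det = -171.750·-27.940 − 104.340·-150.268 = 20477.658120
x = (-9228.912029·-27.940 − 104.340·-3409.773156) / 20477.658120 = 29.965904
y = (-171.750·-3409.773156 − -9228.912029·-150.268) / 20477.658120 = -39.124670

x=29.966 y=-39.125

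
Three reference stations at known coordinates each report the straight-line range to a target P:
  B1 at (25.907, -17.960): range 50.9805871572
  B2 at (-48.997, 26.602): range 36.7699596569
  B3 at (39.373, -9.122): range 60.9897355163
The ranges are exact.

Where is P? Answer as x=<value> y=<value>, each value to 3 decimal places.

eq1: (x − 25.907)² + (y + 17.960)² = 50.9805871572²
eq2: (x + 48.997)² + (y − 26.602)² = 36.7699596569²
eq3: (x − 39.373)² + (y + 9.122)² = 60.9897355163²
eq2−eq1, eq2−eq3 (x²,y² cancel):
  149.808·x − 89.124·y = -3361.628498
  176.740·x − 71.448·y = -3842.646305
det = 149.808·-71.448 − -89.124·176.740 = 5048.293776
x = (-3361.628498·-71.448 − -89.124·-3842.646305) / 5048.293776 = -20.262366
y = (149.808·-3842.646305 − -3361.628498·176.740) / 5048.293776 = 3.659665

x=-20.262 y=3.660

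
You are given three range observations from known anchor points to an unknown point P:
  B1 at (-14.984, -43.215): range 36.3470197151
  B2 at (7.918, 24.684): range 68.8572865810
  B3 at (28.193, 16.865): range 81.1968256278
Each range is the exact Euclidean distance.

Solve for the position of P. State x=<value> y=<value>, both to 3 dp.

x=-43.682 y=-20.910

eq1: (x + 14.984)² + (y + 43.215)² = 36.3470197151²
eq2: (x − 7.918)² + (y − 24.684)² = 68.8572865810²
eq3: (x − 28.193)² + (y − 16.865)² = 81.1968256278²
eq3−eq1, eq3−eq2 (x²,y² cancel):
  -86.354·x − 120.160·y = 6284.601657
  -40.550·x + 15.638·y = 1444.319683
det = -86.354·15.638 − -120.160·-40.550 = -6222.891852
x = (6284.601657·15.638 − -120.160·1444.319683) / -6222.891852 = -43.681950
y = (-86.354·1444.319683 − 6284.601657·-40.550) / -6222.891852 = -20.909541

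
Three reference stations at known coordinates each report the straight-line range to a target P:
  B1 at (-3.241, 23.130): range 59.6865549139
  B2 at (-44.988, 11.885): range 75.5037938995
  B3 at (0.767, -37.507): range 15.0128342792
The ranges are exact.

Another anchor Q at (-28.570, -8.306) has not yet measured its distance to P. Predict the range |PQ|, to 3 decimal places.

50.618

eq1: (x + 3.241)² + (y − 23.130)² = 59.6865549139²
eq2: (x + 44.988)² + (y − 11.885)² = 75.5037938995²
eq3: (x − 0.767)² + (y + 37.507)² = 15.0128342792²
eq1−eq2, eq1−eq3 (x²,y² cancel):
  -83.494·x − 22.490·y = -518.665668
  8.016·x − 121.274·y = 4198.962001
det = -83.494·-121.274 − -22.490·8.016 = 10305.931196
x = (-518.665668·-121.274 − -22.490·4198.962001) / 10305.931196 = 15.266482
y = (-83.494·4198.962001 − -518.665668·8.016) / 10305.931196 = -33.614673
|P − Q| = √((15.266482 − -28.570)² + (-33.614673 − -8.306)²) = 50.617844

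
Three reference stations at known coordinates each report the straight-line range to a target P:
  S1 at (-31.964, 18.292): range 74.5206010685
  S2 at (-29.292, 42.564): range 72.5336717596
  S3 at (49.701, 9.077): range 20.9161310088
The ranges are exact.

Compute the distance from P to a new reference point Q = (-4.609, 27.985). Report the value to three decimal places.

eq1: (x + 31.964)² + (y − 18.292)² = 74.5206010685²
eq2: (x + 29.292)² + (y − 42.564)² = 72.5336717596²
eq3: (x − 49.701)² + (y − 9.077)² = 20.9161310088²
eq1−eq3, eq1−eq2 (x²,y² cancel):
  163.330·x − 18.430·y = 6312.122217
  5.344·x + 48.544·y = 1605.607245
det = 163.330·48.544 − -18.430·5.344 = 8027.181440
x = (6312.122217·48.544 − -18.430·1605.607245) / 8027.181440 = 41.858653
y = (163.330·1605.607245 − 6312.122217·5.344) / 8027.181440 = 28.467259
|P − Q| = √((41.858653 − -4.609)² + (28.467259 − 27.985)²) = 46.470155

46.470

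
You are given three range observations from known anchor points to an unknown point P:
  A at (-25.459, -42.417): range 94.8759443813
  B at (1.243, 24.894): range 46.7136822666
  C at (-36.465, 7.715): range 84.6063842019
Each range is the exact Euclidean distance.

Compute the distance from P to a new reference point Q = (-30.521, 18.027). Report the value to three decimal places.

eq1: (x + 25.459)² + (y + 42.417)² = 94.8759443813²
eq2: (x − 1.243)² + (y − 24.894)² = 46.7136822666²
eq3: (x + 36.465)² + (y − 7.715)² = 84.6063842019²
eq1−eq2, eq1−eq3 (x²,y² cancel):
  53.404·x + 134.622·y = 4993.170426
  -22.012·x + 100.264·y = 785.059455
det = 53.404·100.264 − 134.622·-22.012 = 8317.798120
x = (4993.170426·100.264 − 134.622·785.059455) / 8317.798120 = 47.482394
y = (53.404·785.059455 − 4993.170426·-22.012) / 8317.798120 = 18.254228
|P − Q| = √((47.482394 − -30.521)² + (18.254228 − 18.027)²) = 78.003725

78.004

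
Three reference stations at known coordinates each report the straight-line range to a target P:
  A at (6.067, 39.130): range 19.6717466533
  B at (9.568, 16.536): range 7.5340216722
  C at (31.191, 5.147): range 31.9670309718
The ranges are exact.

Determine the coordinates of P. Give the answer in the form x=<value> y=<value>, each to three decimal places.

eq1: (x − 6.067)² + (y − 39.130)² = 19.6717466533²
eq2: (x − 9.568)² + (y − 16.536)² = 7.5340216722²
eq3: (x − 31.191)² + (y − 5.147)² = 31.9670309718²
eq3−eq2, eq3−eq1 (x²,y² cancel):
  -43.246·x + 22.778·y = 330.745417
  -50.248·x + 67.966·y = 1203.508752
det = -43.246·67.966 − 22.778·-50.248 = -1794.708692
x = (330.745417·67.966 − 22.778·1203.508752) / -1794.708692 = 2.749237
y = (-43.246·1203.508752 − 330.745417·-50.248) / -1794.708692 = 19.740052

x=2.749 y=19.740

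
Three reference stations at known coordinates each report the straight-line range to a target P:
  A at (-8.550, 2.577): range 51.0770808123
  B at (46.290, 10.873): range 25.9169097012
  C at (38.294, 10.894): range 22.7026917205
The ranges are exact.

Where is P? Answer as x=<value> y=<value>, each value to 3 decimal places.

x=32.578 y=32.865

eq1: (x + 8.550)² + (y − 2.577)² = 51.0770808123²
eq2: (x − 46.290)² + (y − 10.873)² = 25.9169097012²
eq3: (x − 38.294)² + (y − 10.894)² = 22.7026917205²
eq2−eq1, eq2−eq3 (x²,y² cancel):
  -109.680·x − 16.592·y = -4118.424776
  -15.992·x + 0.042·y = -519.602560
det = -109.680·0.042 − -16.592·-15.992 = -269.945824
x = (-4118.424776·0.042 − -16.592·-519.602560) / -269.945824 = 32.577720
y = (-109.680·-519.602560 − -4118.424776·-15.992) / -269.945824 = 32.865262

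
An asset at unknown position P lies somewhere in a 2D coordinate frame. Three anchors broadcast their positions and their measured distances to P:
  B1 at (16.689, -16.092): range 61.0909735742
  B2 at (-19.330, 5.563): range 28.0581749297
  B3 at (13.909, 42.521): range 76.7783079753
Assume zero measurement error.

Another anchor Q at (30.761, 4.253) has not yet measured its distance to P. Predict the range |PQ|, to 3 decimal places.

75.636

eq1: (x − 16.689)² + (y + 16.092)² = 61.0909735742²
eq2: (x + 19.330)² + (y − 5.563)² = 28.0581749297²
eq3: (x − 13.909)² + (y − 42.521)² = 76.7783079753²
eq3−eq1, eq3−eq2 (x²,y² cancel):
  5.560·x − 117.226·y = 698.780986
  -66.478·x − 73.916·y = 3510.747542
det = 5.560·-73.916 − -117.226·-66.478 = -8203.922988
x = (698.780986·-73.916 − -117.226·3510.747542) / -8203.922988 = -43.869231
y = (5.560·3510.747542 − 698.780986·-66.478) / -8203.922988 = -8.041679
|P − Q| = √((-43.869231 − 30.761)² + (-8.041679 − 4.253)²) = 75.636172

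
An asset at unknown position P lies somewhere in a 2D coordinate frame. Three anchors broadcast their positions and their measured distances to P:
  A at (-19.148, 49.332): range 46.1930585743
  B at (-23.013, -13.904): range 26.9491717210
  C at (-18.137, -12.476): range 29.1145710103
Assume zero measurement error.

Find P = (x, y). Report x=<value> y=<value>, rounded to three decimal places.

x=-39.138 y=7.688

eq1: (x + 19.148)² + (y − 49.332)² = 46.1930585743²
eq2: (x + 23.013)² + (y + 13.904)² = 26.9491717210²
eq3: (x + 18.137)² + (y + 12.476)² = 29.1145710103²
eq1−eq2, eq1−eq3 (x²,y² cancel):
  -7.730·x − 126.472·y = -669.831939
  2.022·x − 123.616·y = -1029.550368
det = -7.730·-123.616 − -126.472·2.022 = 1211.278064
x = (-669.831939·-123.616 − -126.472·-1029.550368) / 1211.278064 = -39.138288
y = (-7.730·-1029.550368 − -669.831939·2.022) / 1211.278064 = 7.688428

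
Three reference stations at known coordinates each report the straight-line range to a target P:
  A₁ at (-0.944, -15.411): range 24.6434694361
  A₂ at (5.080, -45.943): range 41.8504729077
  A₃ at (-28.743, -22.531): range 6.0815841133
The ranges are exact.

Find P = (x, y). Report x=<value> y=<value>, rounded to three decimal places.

eq1: (x + 0.944)² + (y + 15.411)² = 24.6434694361²
eq2: (x − 5.080)² + (y + 45.943)² = 41.8504729077²
eq3: (x + 28.743)² + (y + 22.531)² = 6.0815841133²
eq3−eq1, eq3−eq2 (x²,y² cancel):
  55.598·x + 14.240·y = -1665.730874
  67.646·x − 46.824·y = -911.716778
det = 55.598·-46.824 − 14.240·67.646 = -3566.599792
x = (-1665.730874·-46.824 − 14.240·-911.716778) / -3566.599792 = -25.508617
y = (55.598·-911.716778 − -1665.730874·67.646) / -3566.599792 = -17.380812

x=-25.509 y=-17.381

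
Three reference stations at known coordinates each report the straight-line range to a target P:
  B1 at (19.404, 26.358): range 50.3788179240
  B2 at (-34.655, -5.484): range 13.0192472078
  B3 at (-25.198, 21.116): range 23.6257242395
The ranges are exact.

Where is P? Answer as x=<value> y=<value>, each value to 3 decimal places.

x=-22.032 y=-2.297

eq1: (x − 19.404)² + (y − 26.358)² = 50.3788179240²
eq2: (x + 34.655)² + (y + 5.484)² = 13.0192472078²
eq3: (x + 25.198)² + (y − 21.116)² = 23.6257242395²
eq2−eq1, eq2−eq3 (x²,y² cancel):
  108.118·x + 63.684·y = -2528.308399
  18.914·x + 53.200·y = -538.892669
det = 108.118·53.200 − 63.684·18.914 = 4547.358424
x = (-2528.308399·53.200 − 63.684·-538.892669) / 4547.358424 = -22.031948
y = (108.118·-538.892669 − -2528.308399·18.914) / 4547.358424 = -2.296624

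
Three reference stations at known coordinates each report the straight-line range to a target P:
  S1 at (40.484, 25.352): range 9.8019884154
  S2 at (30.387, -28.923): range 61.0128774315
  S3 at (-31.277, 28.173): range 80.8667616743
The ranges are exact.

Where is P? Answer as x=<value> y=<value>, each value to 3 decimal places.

eq1: (x − 40.484)² + (y − 25.352)² = 9.8019884154²
eq2: (x − 30.387)² + (y + 28.923)² = 61.0128774315²
eq3: (x + 31.277)² + (y − 28.173)² = 80.8667616743²
eq1−eq3, eq1−eq2 (x²,y² cancel):
  -143.522·x + 5.642·y = -6953.063669
  -20.194·x − 108.550·y = -4148.260698
det = -143.522·-108.550 − 5.642·-20.194 = 15693.247648
x = (-6953.063669·-108.550 − 5.642·-4148.260698) / 15693.247648 = 49.585629
y = (-143.522·-4148.260698 − -6953.063669·-20.194) / 15693.247648 = 28.990590

x=49.586 y=28.991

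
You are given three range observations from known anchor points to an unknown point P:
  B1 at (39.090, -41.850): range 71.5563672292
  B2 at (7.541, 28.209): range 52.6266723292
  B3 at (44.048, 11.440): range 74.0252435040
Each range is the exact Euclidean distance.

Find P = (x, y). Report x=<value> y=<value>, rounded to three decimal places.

eq1: (x − 39.090)² + (y + 41.850)² = 71.5563672292²
eq2: (x − 7.541)² + (y − 28.209)² = 52.6266723292²
eq3: (x − 44.048)² + (y − 11.440)² = 74.0252435040²
eq1−eq3, eq1−eq2 (x²,y² cancel):
  9.916·x + 106.580·y = -1567.773681
  -63.098·x + 140.118·y = -76.089187
det = 9.916·140.118 − 106.580·-63.098 = 8114.394928
x = (-1567.773681·140.118 − 106.580·-76.089187) / 8114.394928 = -26.072644
y = (9.916·-76.089187 − -1567.773681·-63.098) / 8114.394928 = -12.284081

x=-26.073 y=-12.284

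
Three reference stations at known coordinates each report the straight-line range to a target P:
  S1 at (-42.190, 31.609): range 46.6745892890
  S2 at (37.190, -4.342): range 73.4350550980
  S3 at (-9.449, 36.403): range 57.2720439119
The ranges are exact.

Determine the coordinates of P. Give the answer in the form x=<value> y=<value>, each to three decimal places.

x=-35.527 y=-14.588

eq1: (x + 42.190)² + (y − 31.609)² = 46.6745892890²
eq2: (x − 37.190)² + (y + 4.342)² = 73.4350550980²
eq3: (x + 9.449)² + (y − 36.403)² = 57.2720439119²
eq1−eq2, eq1−eq3 (x²,y² cancel):
  158.760·x − 71.902·y = -4591.365949
  65.482·x + 9.588·y = -2466.232700
det = 158.760·9.588 − -71.902·65.482 = 6230.477644
x = (-4591.365949·9.588 − -71.902·-2466.232700) / 6230.477644 = -35.526824
y = (158.760·-2466.232700 − -4591.365949·65.482) / 6230.477644 = -14.587530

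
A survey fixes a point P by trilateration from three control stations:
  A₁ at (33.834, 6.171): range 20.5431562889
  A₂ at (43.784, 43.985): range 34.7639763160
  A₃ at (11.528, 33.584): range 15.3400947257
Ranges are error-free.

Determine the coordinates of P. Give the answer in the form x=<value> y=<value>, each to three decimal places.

x=18.631 y=19.988

eq1: (x − 33.834)² + (y − 6.171)² = 20.5431562889²
eq2: (x − 43.784)² + (y − 43.985)² = 34.7639763160²
eq3: (x − 11.528)² + (y − 33.584)² = 15.3400947257²
eq3−eq2, eq3−eq1 (x²,y² cancel):
  64.512·x + 20.802·y = 1617.723498
  44.612·x − 54.826·y = -264.661807
det = 64.512·-54.826 − 20.802·44.612 = -4464.953736
x = (1617.723498·-54.826 − 20.802·-264.661807) / -4464.953736 = 18.631282
y = (64.512·-264.661807 − 1617.723498·44.612) / -4464.953736 = 19.987608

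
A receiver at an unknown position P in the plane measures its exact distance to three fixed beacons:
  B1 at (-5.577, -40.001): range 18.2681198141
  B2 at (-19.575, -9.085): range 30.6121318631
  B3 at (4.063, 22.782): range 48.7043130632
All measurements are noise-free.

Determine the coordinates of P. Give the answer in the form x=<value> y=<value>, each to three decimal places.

x=6.017 y=-25.883

eq1: (x + 5.577)² + (y + 40.001)² = 18.2681198141²
eq2: (x + 19.575)² + (y + 9.085)² = 30.6121318631²
eq3: (x − 4.063)² + (y − 22.782)² = 48.7043130632²
eq3−eq1, eq3−eq2 (x²,y² cancel):
  -19.280·x − 125.566·y = 3134.041346
  -47.276·x − 63.734·y = 1365.197851
det = -19.280·-63.734 − -125.566·-47.276 = -4707.466696
x = (3134.041346·-63.734 − -125.566·1365.197851) / -4707.466696 = 6.016518
y = (-19.280·1365.197851 − 3134.041346·-47.276) / -4707.466696 = -25.883120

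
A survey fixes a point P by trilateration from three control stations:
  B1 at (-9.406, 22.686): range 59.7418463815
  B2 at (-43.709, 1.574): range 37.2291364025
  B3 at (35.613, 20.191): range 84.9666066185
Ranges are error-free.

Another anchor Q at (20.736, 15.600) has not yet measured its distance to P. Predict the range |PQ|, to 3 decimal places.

70.747

eq1: (x + 9.406)² + (y − 22.686)² = 59.7418463815²
eq2: (x + 43.709)² + (y − 1.574)² = 37.2291364025²
eq3: (x − 35.613)² + (y − 20.191)² = 84.9666066185²
eq2−eq3, eq2−eq1 (x²,y² cancel):
  158.644·x + 37.234·y = -6070.307550
  68.606·x + 42.224·y = -3492.906337
det = 158.644·42.224 − 37.234·68.606 = 4144.108452
x = (-6070.307550·42.224 − 37.234·-3492.906337) / 4144.108452 = -30.466816
y = (158.644·-3492.906337 − -6070.307550·68.606) / 4144.108452 = -33.220442
|P − Q| = √((-30.466816 − 20.736)² + (-33.220442 − 15.600)²) = 70.747183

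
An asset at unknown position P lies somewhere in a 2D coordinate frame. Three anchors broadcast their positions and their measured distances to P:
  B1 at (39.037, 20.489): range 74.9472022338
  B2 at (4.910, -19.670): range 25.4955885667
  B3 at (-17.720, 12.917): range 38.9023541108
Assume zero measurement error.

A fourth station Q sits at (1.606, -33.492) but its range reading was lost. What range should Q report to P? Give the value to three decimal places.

eq1: (x − 39.037)² + (y − 20.489)² = 74.9472022338²
eq2: (x − 4.910)² + (y + 19.670)² = 25.4955885667²
eq3: (x + 17.720)² + (y − 12.917)² = 38.9023541108²
eq3−eq1, eq3−eq2 (x²,y² cancel):
  113.514·x + 15.144·y = -2640.850766
  45.260·x − 65.174·y = 793.537830
det = 113.514·-65.174 − 15.144·45.260 = -8083.578876
x = (-2640.850766·-65.174 − 15.144·793.537830) / -8083.578876 = -19.805271
y = (113.514·793.537830 − -2640.850766·45.260) / -8083.578876 = -25.929426
|P − Q| = √((-19.805271 − 1.606)² + (-25.929426 − -33.492)²) = 22.707599

22.708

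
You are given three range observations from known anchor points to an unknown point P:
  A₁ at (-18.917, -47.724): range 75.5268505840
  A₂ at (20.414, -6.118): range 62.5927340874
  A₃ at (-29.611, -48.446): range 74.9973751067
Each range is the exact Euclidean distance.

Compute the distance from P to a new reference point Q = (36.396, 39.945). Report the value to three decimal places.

eq1: (x + 18.917)² + (y + 47.724)² = 75.5268505840²
eq2: (x − 20.414)² + (y + 6.118)² = 62.5927340874²
eq3: (x + 29.611)² + (y + 48.446)² = 74.9973751067²
eq3−eq1, eq3−eq2 (x²,y² cancel):
  21.388·x + 1.444·y = -668.092058
  100.050·x + 84.656·y = -1062.909005
det = 21.388·84.656 − 1.444·100.050 = 1666.150328
x = (-668.092058·84.656 − 1.444·-1062.909005) / 1666.150328 = -33.024127
y = (21.388·-1062.909005 − -668.092058·100.050) / 1666.150328 = 26.473669
|P − Q| = √((-33.024127 − 36.396)² + (26.473669 − 39.945)²) = 70.715139

70.715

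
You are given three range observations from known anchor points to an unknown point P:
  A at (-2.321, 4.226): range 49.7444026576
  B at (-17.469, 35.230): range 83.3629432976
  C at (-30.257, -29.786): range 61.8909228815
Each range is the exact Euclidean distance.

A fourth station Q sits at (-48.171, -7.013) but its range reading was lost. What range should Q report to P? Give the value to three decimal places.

eq1: (x + 2.321)² + (y − 4.226)² = 49.7444026576²
eq2: (x + 17.469)² + (y − 35.230)² = 83.3629432976²
eq3: (x + 30.257)² + (y + 29.786)² = 61.8909228815²
eq3−eq1, eq3−eq2 (x²,y² cancel):
  55.872·x + 68.024·y = -423.464989
  25.576·x + 130.032·y = -3375.266964
det = 55.872·130.032 − 68.024·25.576 = 5525.366080
x = (-423.464989·130.032 − 68.024·-3375.266964) / 5525.366080 = 31.587981
y = (55.872·-3375.266964 − -423.464989·25.576) / 5525.366080 = -32.170244
|P − Q| = √((31.587981 − -48.171)² + (-32.170244 − -7.013)²) = 83.632422

83.632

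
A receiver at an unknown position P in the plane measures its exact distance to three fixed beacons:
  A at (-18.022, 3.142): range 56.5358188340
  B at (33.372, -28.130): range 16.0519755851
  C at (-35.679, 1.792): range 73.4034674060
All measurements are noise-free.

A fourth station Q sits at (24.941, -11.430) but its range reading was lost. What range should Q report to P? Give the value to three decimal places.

11.445

eq1: (x + 18.022)² + (y − 3.142)² = 56.5358188340²
eq2: (x − 33.372)² + (y + 28.130)² = 16.0519755851²
eq3: (x + 35.679)² + (y − 1.792)² = 73.4034674060²
eq1−eq3, eq1−eq2 (x²,y² cancel):
  -35.314·x − 2.700·y = -1250.232559
  102.788·x − 62.544·y = 4508.955527
det = -35.314·-62.544 − -2.700·102.788 = 2486.206416
x = (-1250.232559·-62.544 − -2.700·4508.955527) / 2486.206416 = 36.348038
y = (-35.314·4508.955527 − -1250.232559·102.788) / 2486.206416 = -12.356316
|P − Q| = √((36.348038 − 24.941)² + (-12.356316 − -11.430)²) = 11.444587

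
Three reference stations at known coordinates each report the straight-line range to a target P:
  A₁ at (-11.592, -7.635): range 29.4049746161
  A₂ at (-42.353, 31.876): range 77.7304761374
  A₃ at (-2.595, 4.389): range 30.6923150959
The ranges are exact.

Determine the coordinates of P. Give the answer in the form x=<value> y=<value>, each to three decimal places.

eq1: (x + 11.592)² + (y + 7.635)² = 29.4049746161²
eq2: (x + 42.353)² + (y − 31.876)² = 77.7304761374²
eq3: (x + 2.595)² + (y − 4.389)² = 30.6923150959²
eq1−eq2, eq1−eq3 (x²,y² cancel):
  -61.522·x + 79.022·y = -2560.186092
  17.994·x + 24.048·y = -244.036017
det = -61.522·24.048 − 79.022·17.994 = -2901.402924
x = (-2560.186092·24.048 − 79.022·-244.036017) / -2901.402924 = 14.573343
y = (-61.522·-244.036017 − -2560.186092·17.994) / -2901.402924 = -21.052427

x=14.573 y=-21.052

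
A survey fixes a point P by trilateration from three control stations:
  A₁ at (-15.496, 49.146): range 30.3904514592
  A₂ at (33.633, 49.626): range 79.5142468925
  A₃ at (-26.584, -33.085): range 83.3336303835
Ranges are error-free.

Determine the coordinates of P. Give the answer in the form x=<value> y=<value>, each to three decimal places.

x=-45.864 y=47.988

eq1: (x + 15.496)² + (y − 49.146)² = 30.3904514592²
eq2: (x − 33.633)² + (y − 49.626)² = 79.5142468925²
eq3: (x + 26.584)² + (y + 33.085)² = 83.3336303835²
eq1−eq2, eq1−eq3 (x²,y² cancel):
  98.258·x + 0.960·y = -4460.472686
  -22.176·x − 164.462·y = -6875.043464
det = 98.258·-164.462 − 0.960·-22.176 = -16138.418236
x = (-4460.472686·-164.462 − 0.960·-6875.043464) / -16138.418236 = -45.864365
y = (98.258·-6875.043464 − -4460.472686·-22.176) / -16138.418236 = 47.987569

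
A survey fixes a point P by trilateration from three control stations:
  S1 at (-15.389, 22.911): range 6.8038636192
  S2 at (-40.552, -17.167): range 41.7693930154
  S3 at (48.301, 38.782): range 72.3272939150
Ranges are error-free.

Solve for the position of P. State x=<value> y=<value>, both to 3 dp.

eq1: (x + 15.389)² + (y − 22.911)² = 6.8038636192²
eq2: (x + 40.552)² + (y + 17.167)² = 41.7693930154²
eq3: (x − 48.301)² + (y − 38.782)² = 72.3272939150²
eq1−eq3, eq1−eq2 (x²,y² cancel):
  127.380·x + 31.742·y = -2109.650002
  -50.326·x − 80.156·y = -520.954282
det = 127.380·-80.156 − 31.742·-50.326 = -8612.823388
x = (-2109.650002·-80.156 − 31.742·-520.954282) / -8612.823388 = -21.553587
y = (127.380·-520.954282 − -2109.650002·-50.326) / -8612.823388 = 20.031689

x=-21.554 y=20.032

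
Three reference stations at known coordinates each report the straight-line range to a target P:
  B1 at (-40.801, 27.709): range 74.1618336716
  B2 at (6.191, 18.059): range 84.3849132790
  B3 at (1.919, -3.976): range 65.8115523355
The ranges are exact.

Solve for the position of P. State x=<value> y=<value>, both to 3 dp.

eq1: (x + 40.801)² + (y − 27.709)² = 74.1618336716²
eq2: (x − 6.191)² + (y − 18.059)² = 84.3849132790²
eq3: (x − 1.919)² + (y + 3.976)² = 65.8115523355²
eq1−eq2, eq1−eq3 (x²,y² cancel):
  93.984·x − 19.300·y = -3688.890336
  85.440·x − 63.370·y = -1244.201992
det = 93.984·-63.370 − -19.300·85.440 = -4306.774080
x = (-3688.890336·-63.370 − -19.300·-1244.201992) / -4306.774080 = -48.702783
y = (93.984·-1244.201992 − -3688.890336·85.440) / -4306.774080 = -46.030673

x=-48.703 y=-46.031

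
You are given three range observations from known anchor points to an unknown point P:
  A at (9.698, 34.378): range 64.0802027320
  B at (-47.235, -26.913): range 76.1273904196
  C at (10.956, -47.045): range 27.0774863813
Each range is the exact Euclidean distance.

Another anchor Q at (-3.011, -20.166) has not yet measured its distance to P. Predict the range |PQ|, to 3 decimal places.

eq1: (x − 9.698)² + (y − 34.378)² = 64.0802027320²
eq2: (x + 47.235)² + (y + 26.913)² = 76.1273904196²
eq3: (x − 10.956)² + (y + 47.045)² = 27.0774863813²
eq3−eq1, eq3−eq2 (x²,y² cancel):
  -2.516·x + 162.846·y = -4430.449986
  -116.382·x + 40.264·y = -4440.000470
det = -2.516·40.264 − 162.846·-116.382 = 18851.038948
x = (-4430.449986·40.264 − 162.846·-4440.000470) / 18851.038948 = 28.892237
y = (-2.516·-4440.000470 − -4430.449986·-116.382) / 18851.038948 = -26.759989
|P − Q| = √((28.892237 − -3.011)² + (-26.759989 − -20.166)²) = 32.577557

32.578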